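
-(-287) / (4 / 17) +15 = 4939 / 4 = 1234.75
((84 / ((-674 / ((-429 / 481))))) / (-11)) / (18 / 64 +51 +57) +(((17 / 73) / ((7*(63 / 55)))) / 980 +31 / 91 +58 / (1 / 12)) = 39172104313448809 / 56254230412380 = 696.34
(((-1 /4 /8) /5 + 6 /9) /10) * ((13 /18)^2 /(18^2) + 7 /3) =77700821 /503884800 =0.15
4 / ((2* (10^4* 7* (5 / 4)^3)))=8 / 546875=0.00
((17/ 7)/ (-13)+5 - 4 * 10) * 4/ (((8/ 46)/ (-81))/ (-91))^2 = -252829903189.50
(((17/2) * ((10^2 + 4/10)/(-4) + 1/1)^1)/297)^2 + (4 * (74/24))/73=1660499257/2575702800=0.64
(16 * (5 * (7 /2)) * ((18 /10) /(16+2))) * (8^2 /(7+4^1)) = 1792 /11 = 162.91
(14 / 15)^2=196 / 225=0.87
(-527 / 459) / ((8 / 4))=-31 / 54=-0.57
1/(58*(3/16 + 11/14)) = 56/3161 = 0.02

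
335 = 335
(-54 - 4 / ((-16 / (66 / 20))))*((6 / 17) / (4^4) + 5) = -23148141 / 87040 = -265.95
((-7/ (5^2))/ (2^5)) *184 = -161/ 100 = -1.61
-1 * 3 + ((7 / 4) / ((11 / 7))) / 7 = -125 / 44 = -2.84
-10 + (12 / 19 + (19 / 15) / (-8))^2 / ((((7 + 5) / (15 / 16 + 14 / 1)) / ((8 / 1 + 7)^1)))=-387141601 / 66539520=-5.82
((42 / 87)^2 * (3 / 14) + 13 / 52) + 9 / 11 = 41375 / 37004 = 1.12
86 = 86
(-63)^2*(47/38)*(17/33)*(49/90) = 5755197/4180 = 1376.84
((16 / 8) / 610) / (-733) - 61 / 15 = -4.07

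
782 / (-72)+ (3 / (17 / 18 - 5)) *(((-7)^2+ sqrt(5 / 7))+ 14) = -151015 / 2628 - 54 *sqrt(35) / 511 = -58.09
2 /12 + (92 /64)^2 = 1715 /768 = 2.23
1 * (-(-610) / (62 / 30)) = 9150 / 31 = 295.16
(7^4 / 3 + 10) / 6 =2431 / 18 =135.06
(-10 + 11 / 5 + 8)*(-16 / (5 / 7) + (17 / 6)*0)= -112 / 25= -4.48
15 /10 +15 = 33 /2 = 16.50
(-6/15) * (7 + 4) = -22/5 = -4.40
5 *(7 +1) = 40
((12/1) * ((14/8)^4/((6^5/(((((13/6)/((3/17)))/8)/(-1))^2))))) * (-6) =-117267241/573308928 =-0.20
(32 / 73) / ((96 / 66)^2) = 121 / 584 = 0.21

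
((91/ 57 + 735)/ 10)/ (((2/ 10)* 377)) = 0.98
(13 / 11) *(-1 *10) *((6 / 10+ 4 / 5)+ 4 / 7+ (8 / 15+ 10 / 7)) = -1534 / 33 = -46.48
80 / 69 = 1.16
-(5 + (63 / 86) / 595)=-36559 / 7310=-5.00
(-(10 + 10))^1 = -20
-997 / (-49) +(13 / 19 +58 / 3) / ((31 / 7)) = 2153062 / 86583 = 24.87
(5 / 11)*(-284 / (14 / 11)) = -710 / 7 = -101.43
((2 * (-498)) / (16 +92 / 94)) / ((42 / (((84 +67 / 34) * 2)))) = -11402623 / 47481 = -240.15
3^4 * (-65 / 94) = -5265 / 94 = -56.01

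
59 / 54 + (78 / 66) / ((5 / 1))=1.33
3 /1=3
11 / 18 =0.61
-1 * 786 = -786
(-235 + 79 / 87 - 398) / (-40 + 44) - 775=-81173 / 87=-933.02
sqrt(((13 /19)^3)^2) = 2197 /6859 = 0.32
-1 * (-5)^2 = -25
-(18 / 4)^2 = -81 / 4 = -20.25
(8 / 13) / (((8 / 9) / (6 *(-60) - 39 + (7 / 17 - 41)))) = -67257 / 221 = -304.33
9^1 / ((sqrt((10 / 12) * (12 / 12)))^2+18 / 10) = 270 / 79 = 3.42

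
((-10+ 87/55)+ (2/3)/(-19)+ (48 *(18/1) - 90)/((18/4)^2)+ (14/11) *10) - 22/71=42.19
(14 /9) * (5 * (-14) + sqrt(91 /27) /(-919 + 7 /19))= -980 /9 - 133 * sqrt(273) /706887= -108.89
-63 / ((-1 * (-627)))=-21 / 209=-0.10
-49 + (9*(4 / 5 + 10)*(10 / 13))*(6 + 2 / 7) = 420.98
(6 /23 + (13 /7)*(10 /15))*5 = 3620 /483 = 7.49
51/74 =0.69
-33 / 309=-11 / 103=-0.11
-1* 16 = -16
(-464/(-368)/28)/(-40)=-29/25760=-0.00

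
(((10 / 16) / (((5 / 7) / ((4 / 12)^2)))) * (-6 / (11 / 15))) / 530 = -7 / 4664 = -0.00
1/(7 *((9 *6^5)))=1/489888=0.00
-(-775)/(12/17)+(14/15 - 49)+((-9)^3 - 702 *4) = -49743/20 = -2487.15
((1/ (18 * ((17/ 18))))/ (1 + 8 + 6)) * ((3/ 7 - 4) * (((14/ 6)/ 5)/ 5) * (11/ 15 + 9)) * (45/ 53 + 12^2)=-1.84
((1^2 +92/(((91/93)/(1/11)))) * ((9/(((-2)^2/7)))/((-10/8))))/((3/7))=-200697/715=-280.70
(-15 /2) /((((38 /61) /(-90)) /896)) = 18446400 /19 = 970863.16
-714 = -714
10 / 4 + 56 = 117 / 2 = 58.50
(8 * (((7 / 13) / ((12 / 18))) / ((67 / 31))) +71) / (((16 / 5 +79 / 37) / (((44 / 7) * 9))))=1573746900 / 2005913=784.55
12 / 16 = 3 / 4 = 0.75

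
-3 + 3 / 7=-18 / 7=-2.57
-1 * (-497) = 497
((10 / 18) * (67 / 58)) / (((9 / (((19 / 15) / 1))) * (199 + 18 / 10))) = 6365 / 14150376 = 0.00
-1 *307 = -307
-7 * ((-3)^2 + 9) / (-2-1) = 42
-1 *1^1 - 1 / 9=-10 / 9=-1.11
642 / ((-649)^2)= 642 / 421201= 0.00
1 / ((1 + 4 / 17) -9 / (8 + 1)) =17 / 4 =4.25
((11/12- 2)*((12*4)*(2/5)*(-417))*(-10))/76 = -21684/19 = -1141.26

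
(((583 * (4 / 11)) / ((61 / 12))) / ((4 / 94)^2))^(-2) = 3721 / 1973811445776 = 0.00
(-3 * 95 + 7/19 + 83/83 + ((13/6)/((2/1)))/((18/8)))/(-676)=36314/86697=0.42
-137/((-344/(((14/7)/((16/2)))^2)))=0.02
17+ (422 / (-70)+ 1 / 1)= 419 / 35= 11.97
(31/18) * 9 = 31/2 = 15.50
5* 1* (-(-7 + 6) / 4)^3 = 5 / 64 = 0.08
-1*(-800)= 800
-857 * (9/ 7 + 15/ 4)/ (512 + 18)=-120837/ 14840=-8.14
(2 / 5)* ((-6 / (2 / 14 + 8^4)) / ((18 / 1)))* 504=-2352 / 143365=-0.02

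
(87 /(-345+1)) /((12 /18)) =-261 /688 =-0.38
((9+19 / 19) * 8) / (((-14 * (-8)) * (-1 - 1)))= -5 / 14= -0.36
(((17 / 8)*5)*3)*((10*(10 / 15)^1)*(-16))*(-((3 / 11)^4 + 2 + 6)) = 27218.81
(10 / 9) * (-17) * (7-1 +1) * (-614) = 81184.44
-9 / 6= -1.50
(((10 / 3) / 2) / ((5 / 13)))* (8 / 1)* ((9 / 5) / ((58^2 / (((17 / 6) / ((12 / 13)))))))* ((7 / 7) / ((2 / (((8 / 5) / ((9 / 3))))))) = 2873 / 189225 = 0.02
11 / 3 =3.67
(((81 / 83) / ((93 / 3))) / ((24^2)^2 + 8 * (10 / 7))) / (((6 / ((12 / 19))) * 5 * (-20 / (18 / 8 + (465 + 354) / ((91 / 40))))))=-821583 / 22708128828800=-0.00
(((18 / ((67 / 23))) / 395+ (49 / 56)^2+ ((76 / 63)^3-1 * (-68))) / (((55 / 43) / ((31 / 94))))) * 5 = 39821689676005691 / 437919273348480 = 90.93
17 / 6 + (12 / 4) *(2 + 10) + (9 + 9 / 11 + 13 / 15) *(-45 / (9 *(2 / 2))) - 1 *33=-1047 / 22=-47.59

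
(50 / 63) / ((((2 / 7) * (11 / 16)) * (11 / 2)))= 800 / 1089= 0.73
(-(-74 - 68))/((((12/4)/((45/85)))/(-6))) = -150.35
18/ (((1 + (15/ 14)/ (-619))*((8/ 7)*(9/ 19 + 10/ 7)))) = 36306207/ 4377406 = 8.29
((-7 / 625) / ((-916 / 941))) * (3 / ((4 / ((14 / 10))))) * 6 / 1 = 0.07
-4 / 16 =-1 / 4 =-0.25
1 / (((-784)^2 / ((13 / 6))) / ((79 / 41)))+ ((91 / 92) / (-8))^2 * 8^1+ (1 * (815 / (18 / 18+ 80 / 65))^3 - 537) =95130768746088831730043 / 1950818647174656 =48764537.33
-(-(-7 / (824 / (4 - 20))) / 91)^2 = -4 / 1792921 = -0.00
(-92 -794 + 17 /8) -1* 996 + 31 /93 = -45109 /24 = -1879.54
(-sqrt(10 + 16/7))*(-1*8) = 8*sqrt(602)/7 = 28.04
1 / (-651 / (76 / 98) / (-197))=7486 / 31899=0.23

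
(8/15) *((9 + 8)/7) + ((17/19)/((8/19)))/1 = 2873/840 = 3.42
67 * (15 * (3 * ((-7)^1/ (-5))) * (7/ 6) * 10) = 49245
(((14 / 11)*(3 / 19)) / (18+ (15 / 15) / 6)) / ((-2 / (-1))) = 126 / 22781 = 0.01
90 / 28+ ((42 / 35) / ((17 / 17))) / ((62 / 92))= 10839 / 2170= 4.99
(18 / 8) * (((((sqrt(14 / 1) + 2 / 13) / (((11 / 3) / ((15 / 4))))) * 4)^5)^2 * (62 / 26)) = 138076200883100945673338906250000 * sqrt(14) / 325063112540091870659 + 189596054175255163247739029296875000 / 46484025093233137504237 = 5668069671974.19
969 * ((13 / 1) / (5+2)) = 12597 / 7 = 1799.57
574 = 574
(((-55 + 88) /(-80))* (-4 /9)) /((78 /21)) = 0.05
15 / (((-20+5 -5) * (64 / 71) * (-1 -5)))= 71 / 512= 0.14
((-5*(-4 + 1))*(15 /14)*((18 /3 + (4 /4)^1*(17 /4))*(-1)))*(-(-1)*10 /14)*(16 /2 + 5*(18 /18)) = -599625 /392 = -1529.66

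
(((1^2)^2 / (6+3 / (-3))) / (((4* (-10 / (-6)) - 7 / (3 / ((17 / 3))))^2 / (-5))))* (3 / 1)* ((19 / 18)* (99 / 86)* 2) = -50787 / 299366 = -0.17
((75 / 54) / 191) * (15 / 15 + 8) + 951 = 363307 / 382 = 951.07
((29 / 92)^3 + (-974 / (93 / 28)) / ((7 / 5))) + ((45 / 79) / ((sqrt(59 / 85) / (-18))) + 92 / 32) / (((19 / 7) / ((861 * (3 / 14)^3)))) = -965362309003 / 4815795936 - 1345005 * sqrt(5015) / 2479652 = -238.87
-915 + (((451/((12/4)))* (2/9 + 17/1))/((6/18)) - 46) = 6806.22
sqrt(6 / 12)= 0.71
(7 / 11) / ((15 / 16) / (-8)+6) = 896 / 8283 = 0.11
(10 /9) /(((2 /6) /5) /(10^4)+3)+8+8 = 22100048 /1350003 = 16.37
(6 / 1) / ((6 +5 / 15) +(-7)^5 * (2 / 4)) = -36 / 50383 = -0.00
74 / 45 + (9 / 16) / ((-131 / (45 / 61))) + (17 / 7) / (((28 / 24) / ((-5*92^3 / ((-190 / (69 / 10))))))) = 1576590109425133 / 5356527120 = 294330.65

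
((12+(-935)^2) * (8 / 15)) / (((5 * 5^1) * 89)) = 6993896 / 33375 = 209.55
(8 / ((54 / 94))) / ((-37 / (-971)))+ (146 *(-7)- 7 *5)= -690847 / 999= -691.54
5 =5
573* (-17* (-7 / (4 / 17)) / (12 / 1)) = 386393 / 16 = 24149.56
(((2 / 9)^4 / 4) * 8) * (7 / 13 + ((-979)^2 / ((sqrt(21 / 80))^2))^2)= 2445705002240713184 / 37614213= 65020767608.26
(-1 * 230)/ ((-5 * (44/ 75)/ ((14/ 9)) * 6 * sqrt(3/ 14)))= 43.91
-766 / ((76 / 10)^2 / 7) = -67025 / 722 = -92.83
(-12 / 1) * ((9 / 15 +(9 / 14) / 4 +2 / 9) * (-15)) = 2477 / 14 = 176.93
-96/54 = -16/9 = -1.78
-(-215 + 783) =-568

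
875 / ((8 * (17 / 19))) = 16625 / 136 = 122.24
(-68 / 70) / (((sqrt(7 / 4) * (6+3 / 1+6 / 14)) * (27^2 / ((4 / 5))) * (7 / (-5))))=136 * sqrt(7) / 5893965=0.00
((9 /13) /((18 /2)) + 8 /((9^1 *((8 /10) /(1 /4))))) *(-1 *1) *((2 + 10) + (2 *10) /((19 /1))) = -10292 /2223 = -4.63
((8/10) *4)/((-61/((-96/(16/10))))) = 192/61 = 3.15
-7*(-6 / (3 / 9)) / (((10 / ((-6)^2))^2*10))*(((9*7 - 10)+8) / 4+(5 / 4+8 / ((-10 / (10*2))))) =10206 / 125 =81.65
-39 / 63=-13 / 21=-0.62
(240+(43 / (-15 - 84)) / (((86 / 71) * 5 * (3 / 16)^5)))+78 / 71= -583897178 / 8540235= -68.37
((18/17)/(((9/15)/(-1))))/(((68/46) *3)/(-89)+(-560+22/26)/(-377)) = -100323470/81485199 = -1.23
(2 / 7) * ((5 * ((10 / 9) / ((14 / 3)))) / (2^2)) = 25 / 294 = 0.09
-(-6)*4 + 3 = 27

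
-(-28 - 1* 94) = 122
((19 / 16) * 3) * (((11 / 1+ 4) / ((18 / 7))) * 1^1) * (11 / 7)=1045 / 32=32.66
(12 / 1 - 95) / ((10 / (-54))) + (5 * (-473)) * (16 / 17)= -151103 / 85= -1777.68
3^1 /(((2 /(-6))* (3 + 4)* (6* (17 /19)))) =-57 /238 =-0.24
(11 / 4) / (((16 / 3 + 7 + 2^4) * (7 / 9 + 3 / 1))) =297 / 11560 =0.03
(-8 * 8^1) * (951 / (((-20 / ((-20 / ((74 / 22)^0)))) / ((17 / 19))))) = -1034688 / 19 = -54457.26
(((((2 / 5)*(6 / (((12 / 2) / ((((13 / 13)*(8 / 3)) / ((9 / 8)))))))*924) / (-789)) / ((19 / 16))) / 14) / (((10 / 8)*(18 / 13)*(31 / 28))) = -32800768 / 941060025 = -0.03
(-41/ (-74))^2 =1681/ 5476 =0.31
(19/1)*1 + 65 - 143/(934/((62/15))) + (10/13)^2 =83.96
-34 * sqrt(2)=-48.08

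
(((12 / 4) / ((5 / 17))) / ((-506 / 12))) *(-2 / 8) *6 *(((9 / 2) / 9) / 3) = 153 / 2530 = 0.06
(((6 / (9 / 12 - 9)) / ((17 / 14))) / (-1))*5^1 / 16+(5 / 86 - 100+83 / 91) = -144652399 / 1463462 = -98.84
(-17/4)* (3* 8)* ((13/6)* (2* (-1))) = 442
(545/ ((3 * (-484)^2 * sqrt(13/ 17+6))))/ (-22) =-0.00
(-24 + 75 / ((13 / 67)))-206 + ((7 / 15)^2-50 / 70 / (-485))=311332573 / 1986075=156.76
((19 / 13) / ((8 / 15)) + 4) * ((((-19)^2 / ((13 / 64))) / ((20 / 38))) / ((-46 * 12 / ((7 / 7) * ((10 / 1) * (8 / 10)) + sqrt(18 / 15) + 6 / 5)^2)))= -5159154607 / 1457625 -9616318 * sqrt(30) / 63375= -4370.52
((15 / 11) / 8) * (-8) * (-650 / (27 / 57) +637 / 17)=1021085 / 561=1820.12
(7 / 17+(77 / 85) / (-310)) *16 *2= 172368 / 13175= 13.08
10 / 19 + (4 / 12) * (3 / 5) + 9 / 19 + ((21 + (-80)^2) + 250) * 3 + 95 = 100546 / 5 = 20109.20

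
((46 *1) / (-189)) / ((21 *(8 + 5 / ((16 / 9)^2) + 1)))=-11776 / 10752021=-0.00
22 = 22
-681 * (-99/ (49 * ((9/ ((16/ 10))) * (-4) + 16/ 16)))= -134838/ 2107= -64.00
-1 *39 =-39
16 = 16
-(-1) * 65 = 65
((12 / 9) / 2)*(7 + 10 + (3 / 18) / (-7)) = 713 / 63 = 11.32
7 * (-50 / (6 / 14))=-2450 / 3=-816.67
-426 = -426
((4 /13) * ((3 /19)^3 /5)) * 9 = 972 /445835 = 0.00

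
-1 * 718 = -718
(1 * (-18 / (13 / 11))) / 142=-99 / 923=-0.11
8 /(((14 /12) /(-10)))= -68.57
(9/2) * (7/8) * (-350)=-11025/8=-1378.12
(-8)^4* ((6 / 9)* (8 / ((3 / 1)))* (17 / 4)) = 278528 / 9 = 30947.56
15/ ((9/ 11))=55/ 3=18.33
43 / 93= 0.46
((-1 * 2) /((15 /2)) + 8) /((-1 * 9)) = -116 /135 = -0.86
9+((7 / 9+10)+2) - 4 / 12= 193 / 9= 21.44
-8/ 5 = -1.60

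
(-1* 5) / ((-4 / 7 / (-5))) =-175 / 4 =-43.75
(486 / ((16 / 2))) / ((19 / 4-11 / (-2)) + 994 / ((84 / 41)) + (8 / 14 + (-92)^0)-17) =0.13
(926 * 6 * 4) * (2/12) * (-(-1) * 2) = 7408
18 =18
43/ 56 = 0.77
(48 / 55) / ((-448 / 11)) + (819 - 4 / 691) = 79227427 / 96740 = 818.97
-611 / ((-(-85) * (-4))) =611 / 340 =1.80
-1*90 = -90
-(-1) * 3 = 3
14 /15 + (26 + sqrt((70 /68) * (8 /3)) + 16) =2 * sqrt(1785) /51 + 644 /15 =44.59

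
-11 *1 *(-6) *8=528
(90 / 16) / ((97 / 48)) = 270 / 97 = 2.78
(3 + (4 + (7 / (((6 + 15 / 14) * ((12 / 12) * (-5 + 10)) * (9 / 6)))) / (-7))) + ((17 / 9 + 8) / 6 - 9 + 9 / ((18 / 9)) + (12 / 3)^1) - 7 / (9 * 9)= 35831 / 4455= 8.04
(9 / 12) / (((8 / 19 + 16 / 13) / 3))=741 / 544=1.36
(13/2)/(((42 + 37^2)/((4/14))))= 13/9877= 0.00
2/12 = 0.17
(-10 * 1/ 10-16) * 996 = -16932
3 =3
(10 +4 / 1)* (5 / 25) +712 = 3574 / 5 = 714.80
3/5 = 0.60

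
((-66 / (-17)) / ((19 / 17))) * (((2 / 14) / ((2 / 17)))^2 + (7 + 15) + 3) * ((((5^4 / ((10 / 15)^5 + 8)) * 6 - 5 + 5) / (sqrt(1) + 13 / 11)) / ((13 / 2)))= 286072813125 / 95662112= 2990.45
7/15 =0.47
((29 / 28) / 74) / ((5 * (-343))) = -29 / 3553480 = -0.00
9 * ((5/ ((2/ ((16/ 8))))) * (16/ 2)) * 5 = 1800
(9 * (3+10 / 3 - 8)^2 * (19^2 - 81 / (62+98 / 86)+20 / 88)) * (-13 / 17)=-465822045 / 67694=-6881.29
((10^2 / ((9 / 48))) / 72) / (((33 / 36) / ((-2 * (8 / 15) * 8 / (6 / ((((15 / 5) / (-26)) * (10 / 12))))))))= 12800 / 11583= 1.11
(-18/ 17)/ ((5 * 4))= -9/ 170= -0.05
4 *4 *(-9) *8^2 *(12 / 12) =-9216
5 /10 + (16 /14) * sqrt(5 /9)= 1 /2 + 8 * sqrt(5) /21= 1.35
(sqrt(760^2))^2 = 577600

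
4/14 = 2/7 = 0.29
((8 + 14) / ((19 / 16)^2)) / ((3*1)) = 5632 / 1083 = 5.20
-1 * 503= -503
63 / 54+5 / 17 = 149 / 102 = 1.46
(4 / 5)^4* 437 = 111872 / 625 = 179.00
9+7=16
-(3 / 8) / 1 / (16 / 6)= -9 / 64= -0.14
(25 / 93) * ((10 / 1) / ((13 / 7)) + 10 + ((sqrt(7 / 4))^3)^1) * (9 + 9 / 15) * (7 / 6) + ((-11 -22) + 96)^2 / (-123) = 245 * sqrt(7) / 93 + 696493 / 49569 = 21.02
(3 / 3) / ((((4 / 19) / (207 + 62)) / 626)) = 1599743 / 2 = 799871.50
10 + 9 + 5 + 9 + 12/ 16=135/ 4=33.75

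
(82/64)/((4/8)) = 41/16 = 2.56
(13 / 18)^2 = 0.52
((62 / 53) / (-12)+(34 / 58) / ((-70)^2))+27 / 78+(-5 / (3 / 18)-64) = -27536671261 / 293720700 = -93.75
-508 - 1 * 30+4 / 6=-1612 / 3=-537.33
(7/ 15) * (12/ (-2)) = -14/ 5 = -2.80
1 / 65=0.02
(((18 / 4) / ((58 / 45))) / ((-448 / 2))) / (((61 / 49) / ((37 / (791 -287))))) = -1665 / 1811456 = -0.00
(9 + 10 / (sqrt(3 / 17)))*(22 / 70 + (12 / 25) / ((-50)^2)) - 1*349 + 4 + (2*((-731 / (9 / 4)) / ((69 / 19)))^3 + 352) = -37509216111613126471 / 26193459796875 + 68792*sqrt(51) / 65625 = -1431999.45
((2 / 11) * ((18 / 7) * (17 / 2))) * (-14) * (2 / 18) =-68 / 11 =-6.18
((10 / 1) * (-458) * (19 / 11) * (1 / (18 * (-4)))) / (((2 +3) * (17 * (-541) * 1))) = -4351 / 1821006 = -0.00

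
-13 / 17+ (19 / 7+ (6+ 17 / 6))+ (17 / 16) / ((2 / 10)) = 91937 / 5712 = 16.10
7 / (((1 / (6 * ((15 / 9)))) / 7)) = 490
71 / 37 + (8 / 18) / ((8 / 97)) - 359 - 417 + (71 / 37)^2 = -18851375 / 24642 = -765.01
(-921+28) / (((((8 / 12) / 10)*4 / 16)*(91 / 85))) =-4554300 / 91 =-50047.25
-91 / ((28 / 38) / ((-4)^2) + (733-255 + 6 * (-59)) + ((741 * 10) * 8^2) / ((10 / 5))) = -1976 / 5151585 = -0.00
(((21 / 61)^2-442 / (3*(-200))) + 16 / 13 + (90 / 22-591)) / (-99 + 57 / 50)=93355843937 / 15621479874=5.98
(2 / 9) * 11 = 2.44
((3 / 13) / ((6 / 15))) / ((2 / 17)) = 255 / 52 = 4.90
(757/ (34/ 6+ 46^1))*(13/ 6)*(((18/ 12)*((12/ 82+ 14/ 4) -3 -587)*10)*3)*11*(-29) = 43821195561/ 164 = 267202411.96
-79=-79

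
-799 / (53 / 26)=-391.96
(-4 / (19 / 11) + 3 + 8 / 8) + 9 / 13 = 587 / 247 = 2.38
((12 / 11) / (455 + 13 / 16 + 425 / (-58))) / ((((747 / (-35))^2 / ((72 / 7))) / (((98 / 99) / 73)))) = 254643200 / 341895983348403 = 0.00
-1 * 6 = -6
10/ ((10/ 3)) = 3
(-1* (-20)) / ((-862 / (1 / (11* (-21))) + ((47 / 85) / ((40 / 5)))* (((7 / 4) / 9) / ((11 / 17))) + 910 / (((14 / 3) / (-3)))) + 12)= 316800 / 3145016489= 0.00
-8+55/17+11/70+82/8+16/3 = 78367/7140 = 10.98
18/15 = 6/5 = 1.20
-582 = -582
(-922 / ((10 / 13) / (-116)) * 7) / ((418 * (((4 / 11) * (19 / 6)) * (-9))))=-1216579 / 5415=-224.67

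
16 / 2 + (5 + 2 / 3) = 41 / 3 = 13.67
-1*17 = -17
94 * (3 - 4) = -94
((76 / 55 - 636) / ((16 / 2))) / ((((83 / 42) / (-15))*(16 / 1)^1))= 274869 / 7304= 37.63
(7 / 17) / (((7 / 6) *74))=3 / 629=0.00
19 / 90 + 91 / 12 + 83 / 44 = 4792 / 495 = 9.68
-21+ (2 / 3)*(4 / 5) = -307 / 15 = -20.47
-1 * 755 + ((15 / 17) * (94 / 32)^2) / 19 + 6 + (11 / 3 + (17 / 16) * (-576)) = -336606131 / 248064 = -1356.93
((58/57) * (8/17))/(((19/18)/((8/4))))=5568/6137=0.91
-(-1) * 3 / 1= 3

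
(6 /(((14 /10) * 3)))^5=100000 /16807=5.95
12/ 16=3/ 4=0.75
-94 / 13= -7.23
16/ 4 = 4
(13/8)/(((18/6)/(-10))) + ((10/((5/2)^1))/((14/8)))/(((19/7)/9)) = 493/228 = 2.16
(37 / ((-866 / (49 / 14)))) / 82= -259 / 142024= -0.00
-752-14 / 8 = -3015 / 4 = -753.75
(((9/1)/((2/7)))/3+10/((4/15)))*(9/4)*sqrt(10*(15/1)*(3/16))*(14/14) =405*sqrt(2) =572.76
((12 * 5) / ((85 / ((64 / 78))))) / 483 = 128 / 106743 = 0.00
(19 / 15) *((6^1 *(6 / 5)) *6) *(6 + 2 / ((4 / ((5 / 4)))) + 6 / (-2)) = 4959 / 25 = 198.36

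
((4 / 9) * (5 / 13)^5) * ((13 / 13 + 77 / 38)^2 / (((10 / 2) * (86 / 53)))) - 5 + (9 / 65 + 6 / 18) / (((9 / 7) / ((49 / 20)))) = -31876103289341 / 7780834672650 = -4.10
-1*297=-297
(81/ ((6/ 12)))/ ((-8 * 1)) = -20.25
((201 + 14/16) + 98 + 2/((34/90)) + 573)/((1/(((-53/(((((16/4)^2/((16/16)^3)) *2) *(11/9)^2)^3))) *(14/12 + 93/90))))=-3363938093763/3588577034240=-0.94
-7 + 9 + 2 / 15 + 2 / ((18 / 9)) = 47 / 15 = 3.13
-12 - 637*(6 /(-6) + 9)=-5108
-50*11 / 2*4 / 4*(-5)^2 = -6875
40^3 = 64000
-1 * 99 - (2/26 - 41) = -755/13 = -58.08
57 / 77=0.74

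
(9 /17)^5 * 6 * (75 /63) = 2952450 /9938999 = 0.30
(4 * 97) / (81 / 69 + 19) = 2231 / 116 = 19.23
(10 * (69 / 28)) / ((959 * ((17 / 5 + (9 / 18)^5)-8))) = -27600 / 4907203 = -0.01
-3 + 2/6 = -8/3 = -2.67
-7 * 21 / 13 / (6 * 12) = -49 / 312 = -0.16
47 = 47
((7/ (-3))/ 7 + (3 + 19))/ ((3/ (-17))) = -1105/ 9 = -122.78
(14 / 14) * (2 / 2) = 1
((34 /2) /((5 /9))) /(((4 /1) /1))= 153 /20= 7.65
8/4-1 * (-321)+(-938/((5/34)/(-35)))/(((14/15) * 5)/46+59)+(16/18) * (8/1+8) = 75505627/18351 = 4114.52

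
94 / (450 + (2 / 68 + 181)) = 3196 / 21455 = 0.15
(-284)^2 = 80656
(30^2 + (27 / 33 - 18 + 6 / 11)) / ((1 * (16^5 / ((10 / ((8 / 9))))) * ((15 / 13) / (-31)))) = -11747853 / 46137344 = -0.25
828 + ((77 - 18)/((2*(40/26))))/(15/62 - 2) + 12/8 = 1784533/2180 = 818.59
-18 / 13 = -1.38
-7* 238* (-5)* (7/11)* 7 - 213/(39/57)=5261693/143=36795.06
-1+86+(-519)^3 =-139798274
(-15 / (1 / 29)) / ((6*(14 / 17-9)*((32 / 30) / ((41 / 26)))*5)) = 303195 / 115648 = 2.62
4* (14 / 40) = 7 / 5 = 1.40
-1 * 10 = -10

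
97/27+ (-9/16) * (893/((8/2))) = -210791/1728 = -121.99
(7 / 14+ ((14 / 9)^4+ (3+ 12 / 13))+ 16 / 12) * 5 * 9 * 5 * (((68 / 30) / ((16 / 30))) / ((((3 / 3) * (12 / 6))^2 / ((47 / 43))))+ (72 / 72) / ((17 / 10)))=337772338975 / 73895328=4570.96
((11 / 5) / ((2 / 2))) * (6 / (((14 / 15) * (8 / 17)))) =1683 / 56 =30.05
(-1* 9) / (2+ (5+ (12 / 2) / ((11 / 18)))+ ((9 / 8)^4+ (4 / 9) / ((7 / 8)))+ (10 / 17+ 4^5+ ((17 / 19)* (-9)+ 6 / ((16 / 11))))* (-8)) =8251600896 / 7468942881601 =0.00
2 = 2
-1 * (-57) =57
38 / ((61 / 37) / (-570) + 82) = 0.46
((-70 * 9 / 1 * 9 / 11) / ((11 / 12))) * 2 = -1124.63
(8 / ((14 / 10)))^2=1600 / 49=32.65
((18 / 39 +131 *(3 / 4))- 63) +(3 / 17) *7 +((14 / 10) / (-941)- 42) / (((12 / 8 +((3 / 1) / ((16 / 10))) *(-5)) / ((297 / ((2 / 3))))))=10036326789 / 4159220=2413.03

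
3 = 3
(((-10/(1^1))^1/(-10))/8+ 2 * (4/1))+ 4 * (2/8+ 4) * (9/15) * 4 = 1957/40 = 48.92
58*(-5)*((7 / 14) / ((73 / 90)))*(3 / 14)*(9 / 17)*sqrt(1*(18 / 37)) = -528525*sqrt(74) / 321419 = -14.15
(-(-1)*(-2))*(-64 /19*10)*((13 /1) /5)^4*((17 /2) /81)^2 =528264256 /15582375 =33.90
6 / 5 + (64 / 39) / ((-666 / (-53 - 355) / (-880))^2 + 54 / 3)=16228304502314 / 12568700258595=1.29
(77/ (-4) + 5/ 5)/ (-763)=73/ 3052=0.02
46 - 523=-477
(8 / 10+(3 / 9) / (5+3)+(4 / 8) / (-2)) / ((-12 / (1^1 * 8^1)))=-71 / 180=-0.39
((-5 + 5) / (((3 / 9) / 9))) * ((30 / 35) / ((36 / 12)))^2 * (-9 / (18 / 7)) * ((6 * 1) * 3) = 0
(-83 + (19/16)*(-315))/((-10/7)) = 51191/160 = 319.94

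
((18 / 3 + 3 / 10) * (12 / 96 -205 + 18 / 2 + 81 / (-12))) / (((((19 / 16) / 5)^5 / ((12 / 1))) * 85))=-10039099392000 / 42093683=-238494.20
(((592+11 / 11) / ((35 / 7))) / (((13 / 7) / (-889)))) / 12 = -4731.08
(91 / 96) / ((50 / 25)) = 91 / 192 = 0.47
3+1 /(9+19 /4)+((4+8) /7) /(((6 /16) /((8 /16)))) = 2063 /385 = 5.36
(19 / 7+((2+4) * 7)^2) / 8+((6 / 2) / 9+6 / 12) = 37241 / 168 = 221.67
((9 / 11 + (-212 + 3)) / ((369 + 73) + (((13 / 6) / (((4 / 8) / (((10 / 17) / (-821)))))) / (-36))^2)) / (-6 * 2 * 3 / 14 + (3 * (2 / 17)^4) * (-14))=126750486262367780820 / 694161203092866023801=0.18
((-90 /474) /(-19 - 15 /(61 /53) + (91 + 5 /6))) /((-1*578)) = 2745 /499702097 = 0.00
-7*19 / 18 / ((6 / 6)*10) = -133 / 180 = -0.74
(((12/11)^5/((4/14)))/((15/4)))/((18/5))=64512/161051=0.40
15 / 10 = 3 / 2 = 1.50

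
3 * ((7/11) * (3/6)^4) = 21/176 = 0.12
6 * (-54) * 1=-324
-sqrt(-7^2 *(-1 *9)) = -21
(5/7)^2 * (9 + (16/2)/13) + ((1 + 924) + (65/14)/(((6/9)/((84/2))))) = 1557345/1274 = 1222.41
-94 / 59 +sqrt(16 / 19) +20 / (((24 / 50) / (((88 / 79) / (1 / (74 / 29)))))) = 4* sqrt(19) / 19 +47379938 / 405507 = 117.76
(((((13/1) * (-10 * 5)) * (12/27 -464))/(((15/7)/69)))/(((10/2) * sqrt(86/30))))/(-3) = -17463992 * sqrt(645)/1161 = -382024.45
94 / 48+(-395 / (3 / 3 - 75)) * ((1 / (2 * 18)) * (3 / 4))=7351 / 3552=2.07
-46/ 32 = -23/ 16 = -1.44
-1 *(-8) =8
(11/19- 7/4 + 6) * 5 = 1835/76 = 24.14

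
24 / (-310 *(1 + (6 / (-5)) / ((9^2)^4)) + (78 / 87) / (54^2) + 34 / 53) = -0.08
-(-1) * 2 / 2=1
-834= -834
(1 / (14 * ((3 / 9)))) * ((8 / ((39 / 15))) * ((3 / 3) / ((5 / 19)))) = 228 / 91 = 2.51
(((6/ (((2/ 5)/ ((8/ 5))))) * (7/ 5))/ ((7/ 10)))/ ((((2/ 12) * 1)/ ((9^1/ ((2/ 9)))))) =11664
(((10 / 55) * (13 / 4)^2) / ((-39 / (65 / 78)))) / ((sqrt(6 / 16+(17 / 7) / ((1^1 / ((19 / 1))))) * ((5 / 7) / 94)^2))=-1407133 * sqrt(36470) / 2578950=-104.20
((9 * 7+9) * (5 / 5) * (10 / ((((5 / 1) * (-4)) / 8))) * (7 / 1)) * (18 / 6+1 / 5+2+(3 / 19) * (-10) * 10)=2028096 / 95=21348.38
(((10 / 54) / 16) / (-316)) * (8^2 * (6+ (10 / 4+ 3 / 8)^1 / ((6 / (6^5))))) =-6220 / 711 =-8.75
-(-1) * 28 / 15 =28 / 15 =1.87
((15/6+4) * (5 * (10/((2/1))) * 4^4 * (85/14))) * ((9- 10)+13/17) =-416000/7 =-59428.57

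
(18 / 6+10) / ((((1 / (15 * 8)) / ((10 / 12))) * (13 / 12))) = 1200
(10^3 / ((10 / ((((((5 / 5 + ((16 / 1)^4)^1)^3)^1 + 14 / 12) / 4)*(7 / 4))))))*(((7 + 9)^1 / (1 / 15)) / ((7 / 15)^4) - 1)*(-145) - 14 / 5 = -371859931462970853860849623 / 41160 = -9034497848954588286220.84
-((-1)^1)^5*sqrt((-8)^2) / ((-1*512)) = -1 / 64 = -0.02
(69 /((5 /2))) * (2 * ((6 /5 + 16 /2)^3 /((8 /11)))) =36939012 /625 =59102.42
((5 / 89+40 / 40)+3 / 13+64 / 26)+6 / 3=5.75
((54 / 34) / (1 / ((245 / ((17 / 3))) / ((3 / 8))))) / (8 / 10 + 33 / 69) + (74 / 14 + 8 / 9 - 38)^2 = 1326103825 / 1147041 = 1156.11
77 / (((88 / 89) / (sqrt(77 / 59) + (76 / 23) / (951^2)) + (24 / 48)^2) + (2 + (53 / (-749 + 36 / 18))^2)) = 228293816535756751779603111332920788 / 5700927861606747857603203791893941 - 1300000542885238737964757143522176 *sqrt(4543) / 5700927861606747857603203791893941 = 24.68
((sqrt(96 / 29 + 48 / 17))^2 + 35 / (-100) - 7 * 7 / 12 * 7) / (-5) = 168602 / 36975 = 4.56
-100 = -100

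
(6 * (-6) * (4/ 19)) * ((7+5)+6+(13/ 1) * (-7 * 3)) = 36720/ 19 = 1932.63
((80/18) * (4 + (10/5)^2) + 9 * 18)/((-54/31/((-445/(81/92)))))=1128265460/19683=57321.82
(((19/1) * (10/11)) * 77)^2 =1768900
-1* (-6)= 6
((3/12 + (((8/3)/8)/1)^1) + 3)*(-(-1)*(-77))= -3311/12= -275.92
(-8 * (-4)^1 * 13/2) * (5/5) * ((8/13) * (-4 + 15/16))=-392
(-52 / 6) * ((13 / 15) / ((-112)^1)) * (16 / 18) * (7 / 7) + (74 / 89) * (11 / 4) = 1183927 / 504630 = 2.35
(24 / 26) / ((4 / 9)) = 27 / 13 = 2.08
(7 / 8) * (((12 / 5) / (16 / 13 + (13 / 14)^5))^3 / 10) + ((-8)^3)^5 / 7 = -1973728573764752081378362348826918912 / 392677180126205868648125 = -5026338869832.97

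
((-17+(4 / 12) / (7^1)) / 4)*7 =-89 / 3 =-29.67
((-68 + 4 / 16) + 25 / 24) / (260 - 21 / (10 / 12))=-8005 / 28176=-0.28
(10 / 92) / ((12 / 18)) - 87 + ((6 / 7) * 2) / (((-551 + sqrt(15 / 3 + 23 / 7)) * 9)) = -1756332719 / 20225556 - 4 * sqrt(406) / 44628129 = -86.84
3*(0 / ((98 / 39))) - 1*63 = -63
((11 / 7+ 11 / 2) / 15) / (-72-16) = -3 / 560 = -0.01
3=3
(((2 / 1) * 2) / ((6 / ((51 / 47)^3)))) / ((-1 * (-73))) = 88434 / 7579079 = 0.01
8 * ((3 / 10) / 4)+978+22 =5003 / 5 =1000.60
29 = 29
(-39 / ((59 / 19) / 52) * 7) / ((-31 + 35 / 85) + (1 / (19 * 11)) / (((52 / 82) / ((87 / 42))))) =116277297136 / 777606371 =149.53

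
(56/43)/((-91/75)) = -600/559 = -1.07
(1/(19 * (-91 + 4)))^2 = 1/2732409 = 0.00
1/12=0.08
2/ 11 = 0.18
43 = 43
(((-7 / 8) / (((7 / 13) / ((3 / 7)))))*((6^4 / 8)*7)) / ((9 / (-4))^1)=351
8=8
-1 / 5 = -0.20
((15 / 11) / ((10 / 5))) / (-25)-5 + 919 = 100537 / 110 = 913.97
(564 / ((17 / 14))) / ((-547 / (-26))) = 205296 / 9299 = 22.08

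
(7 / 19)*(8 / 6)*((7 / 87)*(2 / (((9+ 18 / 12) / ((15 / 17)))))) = 560 / 84303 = 0.01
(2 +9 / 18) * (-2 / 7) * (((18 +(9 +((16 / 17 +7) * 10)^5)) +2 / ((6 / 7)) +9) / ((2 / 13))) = -874386530925931075 / 59633994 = -14662551881.50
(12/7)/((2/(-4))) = -24/7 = -3.43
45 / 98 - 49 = -48.54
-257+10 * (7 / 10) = -250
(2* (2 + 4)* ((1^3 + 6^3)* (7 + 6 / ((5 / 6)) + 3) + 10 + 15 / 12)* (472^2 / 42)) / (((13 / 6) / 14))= 100083038592 / 65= 1539739055.26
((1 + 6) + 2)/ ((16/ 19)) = 171/ 16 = 10.69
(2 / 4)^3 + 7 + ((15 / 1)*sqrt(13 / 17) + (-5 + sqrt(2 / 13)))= sqrt(26) / 13 + 17 / 8 + 15*sqrt(221) / 17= 15.63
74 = 74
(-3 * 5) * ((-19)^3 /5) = 20577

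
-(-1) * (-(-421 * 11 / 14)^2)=-21446161 / 196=-109419.19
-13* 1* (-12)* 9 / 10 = 702 / 5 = 140.40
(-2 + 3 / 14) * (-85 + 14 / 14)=150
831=831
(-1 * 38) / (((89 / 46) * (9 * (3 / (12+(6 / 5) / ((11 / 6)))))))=-405536 / 44055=-9.21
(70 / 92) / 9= 35 / 414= 0.08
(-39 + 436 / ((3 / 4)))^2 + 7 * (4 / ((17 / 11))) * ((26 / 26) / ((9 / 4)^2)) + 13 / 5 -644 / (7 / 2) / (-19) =38478095134 / 130815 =294141.31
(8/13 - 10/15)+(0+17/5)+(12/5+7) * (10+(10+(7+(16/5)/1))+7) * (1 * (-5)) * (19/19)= -68057/39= -1745.05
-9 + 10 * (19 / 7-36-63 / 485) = -233003 / 679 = -343.16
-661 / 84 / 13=-661 / 1092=-0.61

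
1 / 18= 0.06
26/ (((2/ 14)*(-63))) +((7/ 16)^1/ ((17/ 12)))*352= 16190/ 153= 105.82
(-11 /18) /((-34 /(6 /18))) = 11 /1836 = 0.01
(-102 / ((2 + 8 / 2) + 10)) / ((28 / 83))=-4233 / 224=-18.90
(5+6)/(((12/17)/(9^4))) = 408969/4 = 102242.25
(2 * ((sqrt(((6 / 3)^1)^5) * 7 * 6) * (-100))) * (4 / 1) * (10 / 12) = -112000 * sqrt(2) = -158391.92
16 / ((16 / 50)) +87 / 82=4187 / 82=51.06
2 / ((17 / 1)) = 2 / 17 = 0.12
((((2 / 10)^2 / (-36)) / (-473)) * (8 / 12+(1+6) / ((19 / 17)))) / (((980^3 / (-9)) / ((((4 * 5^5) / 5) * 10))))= -395 / 101501910048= -0.00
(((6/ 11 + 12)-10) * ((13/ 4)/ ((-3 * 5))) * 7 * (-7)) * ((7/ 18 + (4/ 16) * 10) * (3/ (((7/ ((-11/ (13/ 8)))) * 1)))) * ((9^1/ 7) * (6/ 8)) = -1092/ 5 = -218.40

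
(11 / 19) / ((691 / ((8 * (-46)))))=-4048 / 13129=-0.31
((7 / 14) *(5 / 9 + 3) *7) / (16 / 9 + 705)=112 / 6361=0.02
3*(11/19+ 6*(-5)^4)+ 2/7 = 1496519/133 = 11252.02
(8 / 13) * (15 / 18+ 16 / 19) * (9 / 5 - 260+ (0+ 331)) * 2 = 42784 / 285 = 150.12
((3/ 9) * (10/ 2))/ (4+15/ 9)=5/ 17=0.29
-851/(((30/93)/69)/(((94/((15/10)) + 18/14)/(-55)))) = 814882709/3850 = 211657.85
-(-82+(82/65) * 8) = 4674/65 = 71.91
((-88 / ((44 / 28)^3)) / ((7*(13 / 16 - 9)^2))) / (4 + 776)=-25088 / 404913795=-0.00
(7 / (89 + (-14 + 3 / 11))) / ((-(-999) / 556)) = 10703 / 206793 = 0.05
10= 10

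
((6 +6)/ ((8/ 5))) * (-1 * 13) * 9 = -1755/ 2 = -877.50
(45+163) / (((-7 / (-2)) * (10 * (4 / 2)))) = 104 / 35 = 2.97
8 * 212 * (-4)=-6784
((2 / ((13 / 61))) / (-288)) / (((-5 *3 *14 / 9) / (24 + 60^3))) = 549061 / 1820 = 301.68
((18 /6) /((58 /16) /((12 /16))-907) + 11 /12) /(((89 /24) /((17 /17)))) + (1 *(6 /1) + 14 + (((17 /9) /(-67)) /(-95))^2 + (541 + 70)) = 997949834044665998 /1580919908642325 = 631.25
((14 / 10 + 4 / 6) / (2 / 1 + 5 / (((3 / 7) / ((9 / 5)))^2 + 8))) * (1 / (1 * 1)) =0.79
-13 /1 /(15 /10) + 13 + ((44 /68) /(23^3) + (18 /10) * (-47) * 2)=-511512682 /3102585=-164.87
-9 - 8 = -17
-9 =-9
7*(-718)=-5026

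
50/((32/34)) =425/8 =53.12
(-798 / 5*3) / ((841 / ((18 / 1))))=-43092 / 4205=-10.25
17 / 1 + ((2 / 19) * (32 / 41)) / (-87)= 1152077 / 67773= 17.00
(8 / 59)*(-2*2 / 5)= -32 / 295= -0.11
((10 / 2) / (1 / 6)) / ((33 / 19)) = 17.27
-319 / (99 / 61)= -1769 / 9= -196.56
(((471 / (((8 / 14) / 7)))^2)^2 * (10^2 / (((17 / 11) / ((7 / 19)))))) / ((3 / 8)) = 182044443563378601975 / 2584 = 70450636053939087.45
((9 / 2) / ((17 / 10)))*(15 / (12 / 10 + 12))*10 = 5625 / 187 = 30.08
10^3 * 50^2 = 2500000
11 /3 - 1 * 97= -280 /3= -93.33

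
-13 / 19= -0.68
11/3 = 3.67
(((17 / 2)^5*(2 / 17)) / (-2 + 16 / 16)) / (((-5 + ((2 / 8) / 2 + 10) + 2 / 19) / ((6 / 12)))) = -1586899 / 3180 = -499.02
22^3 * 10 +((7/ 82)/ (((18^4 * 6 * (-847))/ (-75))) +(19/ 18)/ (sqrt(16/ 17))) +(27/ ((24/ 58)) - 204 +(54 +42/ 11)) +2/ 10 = 19 * sqrt(17)/ 72 +1108224849395789/ 10415718720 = 106400.36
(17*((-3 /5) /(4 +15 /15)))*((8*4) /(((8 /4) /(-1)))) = 816 /25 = 32.64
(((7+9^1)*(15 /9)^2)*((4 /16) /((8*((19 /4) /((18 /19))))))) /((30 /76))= 40 /57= 0.70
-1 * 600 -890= -1490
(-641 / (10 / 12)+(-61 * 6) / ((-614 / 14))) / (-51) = 14.92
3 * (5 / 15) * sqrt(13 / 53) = sqrt(689) / 53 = 0.50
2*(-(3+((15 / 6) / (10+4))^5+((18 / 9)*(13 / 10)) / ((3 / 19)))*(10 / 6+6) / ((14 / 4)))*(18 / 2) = -115585909613 / 150590720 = -767.55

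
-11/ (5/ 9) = -99/ 5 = -19.80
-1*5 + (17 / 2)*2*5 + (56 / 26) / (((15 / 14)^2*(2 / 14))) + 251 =1006591 / 2925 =344.13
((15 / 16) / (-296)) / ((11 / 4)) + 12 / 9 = 52051 / 39072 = 1.33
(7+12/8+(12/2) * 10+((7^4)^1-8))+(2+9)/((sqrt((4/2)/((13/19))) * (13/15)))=165 * sqrt(494)/494+4923/2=2468.92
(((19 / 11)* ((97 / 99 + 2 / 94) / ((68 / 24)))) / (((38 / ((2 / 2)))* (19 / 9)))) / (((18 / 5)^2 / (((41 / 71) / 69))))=140425 / 28584988938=0.00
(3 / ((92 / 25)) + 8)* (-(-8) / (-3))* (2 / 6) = -7.84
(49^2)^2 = 5764801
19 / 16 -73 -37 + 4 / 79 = -137475 / 1264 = -108.76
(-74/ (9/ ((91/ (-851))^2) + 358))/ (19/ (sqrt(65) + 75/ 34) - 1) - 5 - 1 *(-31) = 8826498874596/ 339877914101 - 1922772488 *sqrt(65)/ 339877914101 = 25.92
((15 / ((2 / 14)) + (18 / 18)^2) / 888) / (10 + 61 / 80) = 1060 / 95571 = 0.01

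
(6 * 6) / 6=6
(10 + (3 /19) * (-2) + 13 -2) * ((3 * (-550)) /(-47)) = 648450 /893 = 726.15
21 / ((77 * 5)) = 3 / 55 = 0.05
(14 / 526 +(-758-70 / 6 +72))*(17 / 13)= -9357446 / 10257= -912.30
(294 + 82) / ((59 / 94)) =35344 / 59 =599.05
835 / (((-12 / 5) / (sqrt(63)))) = -4175*sqrt(7) / 4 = -2761.50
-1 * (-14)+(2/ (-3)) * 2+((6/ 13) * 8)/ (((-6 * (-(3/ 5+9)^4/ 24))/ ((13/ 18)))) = 6304369/ 497664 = 12.67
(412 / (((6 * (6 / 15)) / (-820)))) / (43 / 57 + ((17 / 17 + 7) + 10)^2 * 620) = -8023700 / 11450203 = -0.70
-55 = -55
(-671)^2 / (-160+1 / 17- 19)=-7654097 / 3042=-2516.14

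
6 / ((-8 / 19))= -57 / 4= -14.25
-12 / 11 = -1.09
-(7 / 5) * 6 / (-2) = 21 / 5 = 4.20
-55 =-55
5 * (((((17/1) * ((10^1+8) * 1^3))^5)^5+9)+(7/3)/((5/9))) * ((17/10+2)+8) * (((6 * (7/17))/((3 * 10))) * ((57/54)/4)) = 600856362064675809796627732005964912322941682716199850193201454817/3400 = 176722459430787002881361100000000000000000000000000000000000000.00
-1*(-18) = 18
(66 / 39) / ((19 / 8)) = 176 / 247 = 0.71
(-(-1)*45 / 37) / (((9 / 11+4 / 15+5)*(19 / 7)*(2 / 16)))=103950 / 176453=0.59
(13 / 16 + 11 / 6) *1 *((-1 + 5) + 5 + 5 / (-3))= 1397 / 72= 19.40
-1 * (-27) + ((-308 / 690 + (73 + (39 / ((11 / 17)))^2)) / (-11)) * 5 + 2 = -152016725 / 91839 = -1655.25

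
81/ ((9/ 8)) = 72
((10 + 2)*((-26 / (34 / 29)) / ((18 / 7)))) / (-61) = 5278 / 3111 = 1.70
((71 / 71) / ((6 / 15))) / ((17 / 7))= 35 / 34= 1.03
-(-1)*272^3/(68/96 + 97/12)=482967552/211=2288945.74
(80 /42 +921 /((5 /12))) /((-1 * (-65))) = 232292 /6825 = 34.04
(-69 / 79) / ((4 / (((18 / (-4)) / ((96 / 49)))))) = 10143 / 20224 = 0.50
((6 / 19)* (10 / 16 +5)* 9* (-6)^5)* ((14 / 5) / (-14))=472392 / 19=24862.74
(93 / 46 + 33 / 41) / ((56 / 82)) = 5331 / 1288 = 4.14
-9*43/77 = -387/77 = -5.03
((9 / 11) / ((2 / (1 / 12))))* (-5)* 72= -135 / 11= -12.27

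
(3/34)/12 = 1/136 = 0.01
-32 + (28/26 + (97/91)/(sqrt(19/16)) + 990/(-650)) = -2109/65 + 388 * sqrt(19)/1729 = -31.47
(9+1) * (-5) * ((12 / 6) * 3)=-300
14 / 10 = 7 / 5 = 1.40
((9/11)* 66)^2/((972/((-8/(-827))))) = 24/827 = 0.03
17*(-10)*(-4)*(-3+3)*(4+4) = 0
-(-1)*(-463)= -463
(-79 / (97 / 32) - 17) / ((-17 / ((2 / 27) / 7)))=8354 / 311661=0.03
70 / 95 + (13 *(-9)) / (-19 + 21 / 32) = 79354 / 11153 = 7.12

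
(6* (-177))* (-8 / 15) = 2832 / 5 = 566.40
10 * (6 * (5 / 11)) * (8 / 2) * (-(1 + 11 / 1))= -14400 / 11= -1309.09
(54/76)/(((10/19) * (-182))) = -27/3640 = -0.01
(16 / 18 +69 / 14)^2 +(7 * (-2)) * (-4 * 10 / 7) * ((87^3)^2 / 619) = 56042158484.12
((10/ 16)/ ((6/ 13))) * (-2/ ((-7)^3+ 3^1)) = 13/ 1632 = 0.01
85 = 85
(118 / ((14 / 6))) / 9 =118 / 21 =5.62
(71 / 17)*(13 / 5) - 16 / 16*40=-2477 / 85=-29.14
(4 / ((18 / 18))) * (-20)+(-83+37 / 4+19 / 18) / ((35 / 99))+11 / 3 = -281.95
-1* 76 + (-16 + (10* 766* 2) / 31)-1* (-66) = 14514 / 31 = 468.19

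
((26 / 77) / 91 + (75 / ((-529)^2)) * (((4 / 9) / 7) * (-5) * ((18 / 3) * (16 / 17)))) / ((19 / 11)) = 435926 / 233107553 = 0.00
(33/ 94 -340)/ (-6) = 31927/ 564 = 56.61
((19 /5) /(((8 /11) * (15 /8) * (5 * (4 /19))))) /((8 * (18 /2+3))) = 3971 /144000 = 0.03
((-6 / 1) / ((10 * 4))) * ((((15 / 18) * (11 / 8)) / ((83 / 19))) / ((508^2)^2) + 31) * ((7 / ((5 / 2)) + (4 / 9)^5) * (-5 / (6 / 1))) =3420801907977559429387 / 313340636831403294720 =10.92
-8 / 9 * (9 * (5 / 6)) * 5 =-100 / 3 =-33.33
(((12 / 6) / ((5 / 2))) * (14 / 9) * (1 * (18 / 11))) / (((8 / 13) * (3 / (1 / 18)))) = 0.06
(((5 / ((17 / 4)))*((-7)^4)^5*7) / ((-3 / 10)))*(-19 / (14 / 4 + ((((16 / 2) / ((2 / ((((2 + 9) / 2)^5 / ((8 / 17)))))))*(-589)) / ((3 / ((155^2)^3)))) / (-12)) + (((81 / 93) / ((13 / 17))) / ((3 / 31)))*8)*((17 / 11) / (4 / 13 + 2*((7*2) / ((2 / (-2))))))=257378131748955669093392125070756787334440 / 22362370107915367242439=11509429926564640144.00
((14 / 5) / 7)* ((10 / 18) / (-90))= -1 / 405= -0.00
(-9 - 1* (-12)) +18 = 21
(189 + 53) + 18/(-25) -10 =5782/25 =231.28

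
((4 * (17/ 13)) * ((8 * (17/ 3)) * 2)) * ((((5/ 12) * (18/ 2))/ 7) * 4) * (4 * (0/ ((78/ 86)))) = 0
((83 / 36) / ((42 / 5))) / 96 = 415 / 145152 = 0.00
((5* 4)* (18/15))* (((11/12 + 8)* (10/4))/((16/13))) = 6955/16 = 434.69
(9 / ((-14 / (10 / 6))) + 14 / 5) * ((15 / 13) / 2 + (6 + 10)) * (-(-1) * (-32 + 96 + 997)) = 55332211 / 1820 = 30402.31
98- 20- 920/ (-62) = 2878/ 31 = 92.84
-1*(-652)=652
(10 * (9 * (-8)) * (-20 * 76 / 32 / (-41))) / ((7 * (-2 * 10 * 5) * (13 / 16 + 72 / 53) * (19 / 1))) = 0.03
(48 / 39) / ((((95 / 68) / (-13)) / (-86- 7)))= 101184 / 95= 1065.09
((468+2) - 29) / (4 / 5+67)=6.50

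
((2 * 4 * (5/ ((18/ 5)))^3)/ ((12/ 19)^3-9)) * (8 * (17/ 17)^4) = -857375000/ 43742187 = -19.60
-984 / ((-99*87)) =328 / 2871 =0.11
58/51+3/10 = 733/510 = 1.44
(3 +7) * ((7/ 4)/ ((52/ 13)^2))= 35/ 32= 1.09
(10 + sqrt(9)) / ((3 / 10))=130 / 3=43.33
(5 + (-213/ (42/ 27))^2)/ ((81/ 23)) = 84544987/ 15876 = 5325.33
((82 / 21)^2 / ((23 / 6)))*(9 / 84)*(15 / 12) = 8405 / 15778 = 0.53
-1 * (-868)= 868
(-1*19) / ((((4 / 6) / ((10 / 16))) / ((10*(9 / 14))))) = -12825 / 112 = -114.51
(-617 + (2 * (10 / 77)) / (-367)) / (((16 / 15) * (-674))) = 261537345 / 304745056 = 0.86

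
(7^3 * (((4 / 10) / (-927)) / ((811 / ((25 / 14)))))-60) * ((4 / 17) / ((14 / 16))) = -1443458080 / 89463843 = -16.13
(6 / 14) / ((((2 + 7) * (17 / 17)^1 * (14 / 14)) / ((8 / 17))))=8 / 357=0.02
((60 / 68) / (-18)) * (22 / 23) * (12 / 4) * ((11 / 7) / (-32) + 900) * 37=-4683.89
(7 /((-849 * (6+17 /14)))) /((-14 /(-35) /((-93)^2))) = -706335 /28583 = -24.71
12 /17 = 0.71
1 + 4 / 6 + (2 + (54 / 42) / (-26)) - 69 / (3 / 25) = -311975 / 546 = -571.38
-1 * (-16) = 16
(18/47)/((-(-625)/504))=9072/29375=0.31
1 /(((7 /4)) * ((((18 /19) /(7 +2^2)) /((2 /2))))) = 418 /63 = 6.63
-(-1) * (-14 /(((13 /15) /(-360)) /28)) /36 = 58800 /13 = 4523.08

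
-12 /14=-6 /7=-0.86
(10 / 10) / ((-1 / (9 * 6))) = -54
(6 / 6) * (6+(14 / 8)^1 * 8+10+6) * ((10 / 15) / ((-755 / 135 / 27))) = -115.87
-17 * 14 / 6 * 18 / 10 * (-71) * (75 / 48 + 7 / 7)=1039227 / 80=12990.34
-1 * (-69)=69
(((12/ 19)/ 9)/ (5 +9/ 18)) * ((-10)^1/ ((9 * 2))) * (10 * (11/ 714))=-200/ 183141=-0.00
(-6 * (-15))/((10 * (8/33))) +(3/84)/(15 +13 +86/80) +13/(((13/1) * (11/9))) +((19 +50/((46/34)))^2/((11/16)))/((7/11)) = 389527289881/54139976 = 7194.82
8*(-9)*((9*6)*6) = -23328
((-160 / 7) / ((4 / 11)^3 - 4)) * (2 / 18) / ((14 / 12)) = 21296 / 38661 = 0.55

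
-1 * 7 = -7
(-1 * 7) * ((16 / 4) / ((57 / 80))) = -2240 / 57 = -39.30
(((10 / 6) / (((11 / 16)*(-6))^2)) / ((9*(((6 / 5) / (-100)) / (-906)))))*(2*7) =338240000 / 29403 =11503.59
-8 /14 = -4 /7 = -0.57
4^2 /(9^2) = 0.20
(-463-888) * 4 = -5404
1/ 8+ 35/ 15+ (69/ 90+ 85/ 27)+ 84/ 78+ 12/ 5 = 27659/ 2808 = 9.85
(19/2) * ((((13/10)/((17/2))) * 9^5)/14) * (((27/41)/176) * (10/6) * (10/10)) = 131265927/3434816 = 38.22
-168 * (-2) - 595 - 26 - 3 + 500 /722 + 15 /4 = -409457 /1444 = -283.56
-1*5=-5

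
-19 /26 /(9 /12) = -38 /39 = -0.97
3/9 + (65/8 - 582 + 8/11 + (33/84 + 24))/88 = -959891/162624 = -5.90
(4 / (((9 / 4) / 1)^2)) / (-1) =-64 / 81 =-0.79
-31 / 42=-0.74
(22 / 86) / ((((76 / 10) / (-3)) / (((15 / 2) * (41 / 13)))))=-101475 / 42484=-2.39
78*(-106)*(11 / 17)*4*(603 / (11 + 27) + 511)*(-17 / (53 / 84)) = 5771814048 / 19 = 303779686.74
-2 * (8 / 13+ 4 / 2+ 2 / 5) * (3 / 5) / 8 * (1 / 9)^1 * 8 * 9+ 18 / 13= -726 / 325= -2.23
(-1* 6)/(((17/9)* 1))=-54/17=-3.18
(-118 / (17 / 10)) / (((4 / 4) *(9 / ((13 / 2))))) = -7670 / 153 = -50.13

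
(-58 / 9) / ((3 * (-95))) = 58 / 2565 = 0.02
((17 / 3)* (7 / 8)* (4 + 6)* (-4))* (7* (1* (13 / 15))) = -10829 / 9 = -1203.22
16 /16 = 1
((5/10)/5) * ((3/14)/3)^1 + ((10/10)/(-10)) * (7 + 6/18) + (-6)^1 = -6.73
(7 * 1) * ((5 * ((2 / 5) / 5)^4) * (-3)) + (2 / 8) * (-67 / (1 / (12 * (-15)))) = 235546539 / 78125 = 3015.00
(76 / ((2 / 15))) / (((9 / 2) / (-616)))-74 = -234302 / 3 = -78100.67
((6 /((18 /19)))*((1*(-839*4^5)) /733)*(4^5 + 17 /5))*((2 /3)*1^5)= -167708502016 /32985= -5084386.90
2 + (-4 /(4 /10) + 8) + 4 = 4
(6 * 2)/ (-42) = -2/ 7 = -0.29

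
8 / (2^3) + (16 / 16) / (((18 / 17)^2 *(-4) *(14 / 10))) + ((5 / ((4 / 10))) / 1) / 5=30307 / 9072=3.34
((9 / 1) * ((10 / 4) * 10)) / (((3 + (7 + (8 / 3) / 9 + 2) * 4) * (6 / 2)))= 405 / 217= 1.87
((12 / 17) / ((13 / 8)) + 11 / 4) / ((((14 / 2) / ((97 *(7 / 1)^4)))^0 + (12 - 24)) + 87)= 2815 / 67184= 0.04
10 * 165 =1650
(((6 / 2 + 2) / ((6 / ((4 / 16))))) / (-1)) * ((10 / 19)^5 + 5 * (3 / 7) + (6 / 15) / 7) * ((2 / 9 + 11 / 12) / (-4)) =1137220649 / 8557398144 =0.13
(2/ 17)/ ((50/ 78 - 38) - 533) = -39/ 189074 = -0.00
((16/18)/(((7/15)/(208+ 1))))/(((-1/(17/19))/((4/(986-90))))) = -935/588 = -1.59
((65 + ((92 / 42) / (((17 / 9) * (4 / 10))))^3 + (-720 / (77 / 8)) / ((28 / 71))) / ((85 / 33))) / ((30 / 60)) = -2231456736 / 28647703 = -77.89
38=38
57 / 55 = 1.04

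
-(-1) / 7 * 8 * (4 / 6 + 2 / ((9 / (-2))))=16 / 63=0.25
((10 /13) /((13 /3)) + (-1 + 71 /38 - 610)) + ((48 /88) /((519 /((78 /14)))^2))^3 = -16417149342167874153096148405 /26959585802195188642502002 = -608.95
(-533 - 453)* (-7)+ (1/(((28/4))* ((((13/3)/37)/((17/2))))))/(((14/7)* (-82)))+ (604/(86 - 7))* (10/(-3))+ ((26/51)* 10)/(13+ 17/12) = 143068929234473/20804563416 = 6876.81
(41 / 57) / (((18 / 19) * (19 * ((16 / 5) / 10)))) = 1025 / 8208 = 0.12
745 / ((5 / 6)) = 894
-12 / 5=-2.40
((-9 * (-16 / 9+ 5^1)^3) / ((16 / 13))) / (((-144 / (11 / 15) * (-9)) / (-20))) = 3487627 / 1259712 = 2.77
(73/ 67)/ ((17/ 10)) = 730/ 1139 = 0.64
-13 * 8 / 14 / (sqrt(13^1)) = -2.06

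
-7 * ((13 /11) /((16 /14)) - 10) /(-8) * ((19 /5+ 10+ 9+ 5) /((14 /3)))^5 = -9948492527605173 /169030400000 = -58856.23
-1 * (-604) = 604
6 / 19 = 0.32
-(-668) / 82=334 / 41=8.15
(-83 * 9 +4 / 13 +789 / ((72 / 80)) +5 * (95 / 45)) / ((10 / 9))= 8221 / 65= 126.48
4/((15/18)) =24/5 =4.80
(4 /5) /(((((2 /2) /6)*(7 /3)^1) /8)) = 16.46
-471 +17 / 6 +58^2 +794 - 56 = 21803 / 6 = 3633.83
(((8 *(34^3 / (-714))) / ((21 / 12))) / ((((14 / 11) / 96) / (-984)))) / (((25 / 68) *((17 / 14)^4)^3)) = 14656154526680088576 / 2964696912425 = 4943559.14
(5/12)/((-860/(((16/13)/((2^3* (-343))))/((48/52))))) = 1/4247712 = 0.00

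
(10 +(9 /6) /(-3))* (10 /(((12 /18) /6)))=855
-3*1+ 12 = 9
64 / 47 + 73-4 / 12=10438 / 141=74.03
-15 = -15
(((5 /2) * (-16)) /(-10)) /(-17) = -4 /17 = -0.24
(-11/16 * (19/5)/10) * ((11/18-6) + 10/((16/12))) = -3971/7200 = -0.55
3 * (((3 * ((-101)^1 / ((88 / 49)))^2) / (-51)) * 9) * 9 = -45209.21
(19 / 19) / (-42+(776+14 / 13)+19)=13 / 9803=0.00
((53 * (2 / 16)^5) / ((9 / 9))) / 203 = 53 / 6651904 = 0.00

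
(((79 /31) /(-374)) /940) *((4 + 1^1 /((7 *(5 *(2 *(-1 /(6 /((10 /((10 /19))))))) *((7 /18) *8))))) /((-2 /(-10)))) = -5881787 /40585492640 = -0.00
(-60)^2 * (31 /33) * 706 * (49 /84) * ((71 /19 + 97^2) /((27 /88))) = 7306387222400 /171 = 42727410657.31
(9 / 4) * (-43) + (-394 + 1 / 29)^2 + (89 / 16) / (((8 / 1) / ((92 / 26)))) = 108535504391 / 699712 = 155114.54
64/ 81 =0.79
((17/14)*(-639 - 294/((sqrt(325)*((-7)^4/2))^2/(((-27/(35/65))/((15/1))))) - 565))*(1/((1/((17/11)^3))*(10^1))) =-2587965446215241/4795593831875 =-539.65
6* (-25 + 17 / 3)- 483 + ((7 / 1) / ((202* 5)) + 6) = -592.99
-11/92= -0.12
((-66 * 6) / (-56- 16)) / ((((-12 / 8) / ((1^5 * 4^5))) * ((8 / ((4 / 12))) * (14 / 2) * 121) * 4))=-32 / 693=-0.05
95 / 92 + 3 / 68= 421 / 391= 1.08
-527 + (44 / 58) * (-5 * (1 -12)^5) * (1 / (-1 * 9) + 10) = 1576551743 / 261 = 6040428.13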